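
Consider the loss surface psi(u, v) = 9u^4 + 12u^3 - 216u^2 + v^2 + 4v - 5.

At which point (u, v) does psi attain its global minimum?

psi(u,v) separates as P(u) + Q(v) − 5, so its minimum is min P + min Q − 5.
P'(u) = 36u(u - 3)(u + 4) vanishes at u ∈ {-4, 0, 3}; Q'(v) = 2v + 4 vanishes at v ∈ {-2}.
Local minima of P (where P''>0): P(-4)=-1920, P(3)=-891. Local minima of Q: Q(-2)=-4.
So the global minimum of psi is P(-4) + Q(-2) − 5 = -1920 − 4 − 5 = -1929, attained at (-4, -2).

(-4, -2)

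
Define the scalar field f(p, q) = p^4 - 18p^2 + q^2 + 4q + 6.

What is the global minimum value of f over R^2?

f(p,q) separates as A(p) + B(q) + 6, so its minimum is min A + min B + 6.
A'(p) = 4p(p - 3)(p + 3) vanishes at p ∈ {-3, 0, 3}; B'(q) = 2q + 4 vanishes at q ∈ {-2}.
Local minima of A (where A''>0): A(-3)=-81, A(3)=-81. Local minima of B: B(-2)=-4.
So the global minimum of f is A(-3) + B(-2) + 6 = -81 − 4 + 6 = -79, attained at (-3, -2).

-79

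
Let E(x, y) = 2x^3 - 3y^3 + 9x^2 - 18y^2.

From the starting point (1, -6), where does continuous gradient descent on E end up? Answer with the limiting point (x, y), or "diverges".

(0, -4)

E is separable, so gradient descent decouples: x follows -∂E/∂x, y follows -∂E/∂y.
∂E/∂x = 6x(x + 3); at x=1 this is 24, so x decreases.
∂E/∂y = -9y(y + 4); at y=-6 this is -108, so y increases.
x converges to its nearest critical value 0 (a local min of the x-part); y converges to -4. The iterate converges to (0, -4).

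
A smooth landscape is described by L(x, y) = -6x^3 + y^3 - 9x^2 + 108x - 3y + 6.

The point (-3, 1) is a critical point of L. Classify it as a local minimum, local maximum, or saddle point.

The mixed partial ∂²L/∂x∂y is 0, so the Hessian at any point is diag(L_xx, L_yy) = diag(-18(2x + 1), 6y).
At (-3, 1): H = diag(90, 6).
Both eigenvalues are positive, so H is positive definite: a local minimum.

local minimum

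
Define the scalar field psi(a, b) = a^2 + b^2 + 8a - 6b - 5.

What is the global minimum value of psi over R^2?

-30

psi(a,b) separates as P(a) + Q(b) − 5, so its minimum is min P + min Q − 5.
P'(a) = 2a + 8 vanishes at a ∈ {-4}; Q'(b) = 2b - 6 vanishes at b ∈ {3}.
Local minima of P (where P''>0): P(-4)=-16. Local minima of Q: Q(3)=-9.
So the global minimum of psi is P(-4) + Q(3) − 5 = -16 − 9 − 5 = -30, attained at (-4, 3).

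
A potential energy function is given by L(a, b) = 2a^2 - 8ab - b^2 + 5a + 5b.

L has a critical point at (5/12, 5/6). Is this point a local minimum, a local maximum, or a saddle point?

saddle point

The Hessian of L is constant: H = [[4, -8], [-8, -2]].
det(H) = 4·(-2) − (-8)² = -72.
Since det(H) < 0, H is indefinite and the critical point is a saddle point.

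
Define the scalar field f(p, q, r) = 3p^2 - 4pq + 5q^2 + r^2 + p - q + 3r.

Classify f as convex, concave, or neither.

convex

f is quadratic, so its Hessian is the constant matrix H = [[6, -4, 0], [-4, 10, 0], [0, 0, 2]].
Leading principal minors: 6, 44, 88.
All positive ⇒ H ≻ 0 ⇒ convex.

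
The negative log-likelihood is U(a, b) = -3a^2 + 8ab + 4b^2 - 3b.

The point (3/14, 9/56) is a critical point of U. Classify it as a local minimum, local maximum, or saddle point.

saddle point

The Hessian of U is constant: H = [[-6, 8], [8, 8]].
det(H) = (-6)·8 − 8² = -112.
Since det(H) < 0, H is indefinite and the critical point is a saddle point.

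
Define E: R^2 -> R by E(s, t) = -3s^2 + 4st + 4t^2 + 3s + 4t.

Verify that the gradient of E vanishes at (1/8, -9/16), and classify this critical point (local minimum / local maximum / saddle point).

∇E = (-6s + 4t + 3, 4s + 8t + 4); substituting (1/8, -9/16) gives ∇E = (0, 0), so (1/8, -9/16) is indeed a critical point.
The Hessian of E is constant: H = [[-6, 4], [4, 8]].
det(H) = (-6)·8 − 4² = -64.
Since det(H) < 0, H is indefinite and the critical point is a saddle point.

saddle point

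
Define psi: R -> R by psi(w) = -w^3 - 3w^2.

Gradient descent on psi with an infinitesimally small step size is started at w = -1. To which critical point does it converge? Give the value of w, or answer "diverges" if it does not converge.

-2

psi'(w) = -3w(w + 2), so psi'(-1) = 3.
Gradient descent moves in the -psi' direction, i.e. w is decreasing.
The nearest critical point in that direction is w = -2, where psi'' = 6 > 0 (a local minimum). The iterate converges there.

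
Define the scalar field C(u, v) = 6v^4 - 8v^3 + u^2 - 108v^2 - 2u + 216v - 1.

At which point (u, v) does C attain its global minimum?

C(u,v) separates as P(u) + Q(v) − 1, so its minimum is min P + min Q − 1.
P'(u) = 2u - 2 vanishes at u ∈ {1}; Q'(v) = 24(v - 3)(v - 1)(v + 3) vanishes at v ∈ {-3, 1, 3}.
Local minima of P (where P''>0): P(1)=-1. Local minima of Q: Q(-3)=-918, Q(3)=-54.
So the global minimum of C is P(1) + Q(-3) − 1 = -1 − 918 − 1 = -920, attained at (1, -3).

(1, -3)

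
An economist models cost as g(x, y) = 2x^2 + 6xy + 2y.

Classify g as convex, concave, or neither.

neither

g is quadratic, so its Hessian is the constant matrix H = [[4, 6], [6, 0]].
det(H) = -36, tr(H) = 4.
det(H) < 0, so H is indefinite: neither convex nor concave.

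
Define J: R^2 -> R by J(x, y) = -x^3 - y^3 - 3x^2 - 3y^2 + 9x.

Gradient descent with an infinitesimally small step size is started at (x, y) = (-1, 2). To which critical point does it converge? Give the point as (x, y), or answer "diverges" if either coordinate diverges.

diverges

J is separable, so gradient descent decouples: x follows -∂J/∂x, y follows -∂J/∂y.
∂J/∂x = -3(x - 1)(x + 3); at x=-1 this is 12, so x decreases.
∂J/∂y = -3y(y + 2); at y=2 this is -24, so y increases.
The y-coordinate has no critical point in that direction and runs off to infinity.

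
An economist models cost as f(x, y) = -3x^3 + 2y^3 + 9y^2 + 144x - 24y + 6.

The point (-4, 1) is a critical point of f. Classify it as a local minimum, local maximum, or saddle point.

local minimum

The mixed partial ∂²f/∂x∂y is 0, so the Hessian at any point is diag(f_xx, f_yy) = diag(-18x, 6(2y + 3)).
At (-4, 1): H = diag(72, 30).
Both eigenvalues are positive, so H is positive definite: a local minimum.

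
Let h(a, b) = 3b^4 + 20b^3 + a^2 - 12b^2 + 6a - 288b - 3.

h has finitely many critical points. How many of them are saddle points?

h separates as a function of a plus a function of b, so ∇h=0 decouples.
∂h/∂a = 2(a + 3) = 0 at a ∈ {-3}; ∂h/∂b = 12(b - 2)(b + 3)(b + 4) = 0 at b ∈ {-4, -3, 2}.
The Hessian is diagonal: diag(h_aa, h_bb). Second derivatives: h_aa(-3)=2; h_bb(-4)=72, h_bb(-3)=-60, h_bb(2)=360.
Saddle points occur where the two diagonal entries have opposite signs: (-3, -3). Count: 1.

1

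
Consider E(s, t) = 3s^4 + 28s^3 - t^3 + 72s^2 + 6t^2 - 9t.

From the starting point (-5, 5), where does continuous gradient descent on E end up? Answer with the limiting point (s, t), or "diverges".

E is separable, so gradient descent decouples: s follows -∂E/∂s, t follows -∂E/∂t.
∂E/∂s = 12s(s + 3)(s + 4); at s=-5 this is -120, so s increases.
∂E/∂t = -3(t - 3)(t - 1); at t=5 this is -24, so t increases.
The t-coordinate has no critical point in that direction and runs off to infinity.

diverges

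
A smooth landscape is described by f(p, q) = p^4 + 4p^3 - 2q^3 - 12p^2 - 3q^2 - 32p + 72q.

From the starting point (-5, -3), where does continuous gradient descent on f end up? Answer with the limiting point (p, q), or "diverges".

f is separable, so gradient descent decouples: p follows -∂f/∂p, q follows -∂f/∂q.
∂f/∂p = 4(p - 2)(p + 1)(p + 4); at p=-5 this is -112, so p increases.
∂f/∂q = -6(q - 3)(q + 4); at q=-3 this is 36, so q decreases.
p converges to its nearest critical value -4 (a local min of the p-part); q converges to -4. The iterate converges to (-4, -4).

(-4, -4)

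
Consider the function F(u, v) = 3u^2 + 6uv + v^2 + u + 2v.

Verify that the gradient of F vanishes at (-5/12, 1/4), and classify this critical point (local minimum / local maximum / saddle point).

saddle point

∇F = (6u + 6v + 1, 6u + 2v + 2); substituting (-5/12, 1/4) gives ∇F = (0, 0), so (-5/12, 1/4) is indeed a critical point.
The Hessian of F is constant: H = [[6, 6], [6, 2]].
det(H) = 6·2 − 6² = -24.
Since det(H) < 0, H is indefinite and the critical point is a saddle point.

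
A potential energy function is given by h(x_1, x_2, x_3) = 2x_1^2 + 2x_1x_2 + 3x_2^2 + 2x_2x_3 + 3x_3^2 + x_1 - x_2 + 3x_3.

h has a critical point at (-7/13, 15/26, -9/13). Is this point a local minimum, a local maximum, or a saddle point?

The Hessian is constant: H = [[4, 2, 0], [2, 6, 2], [0, 2, 6]].
Leading principal minors: Δ₁ = 4, Δ₂ = 20, Δ₃ = 104.
All leading minors are positive, so H is positive definite: a local minimum.

local minimum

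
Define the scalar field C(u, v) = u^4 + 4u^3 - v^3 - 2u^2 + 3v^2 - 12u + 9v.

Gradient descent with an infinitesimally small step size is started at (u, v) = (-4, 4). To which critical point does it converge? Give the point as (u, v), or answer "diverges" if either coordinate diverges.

C is separable, so gradient descent decouples: u follows -∂C/∂u, v follows -∂C/∂v.
∂C/∂u = 4(u - 1)(u + 1)(u + 3); at u=-4 this is -60, so u increases.
∂C/∂v = -3(v - 3)(v + 1); at v=4 this is -15, so v increases.
The v-coordinate has no critical point in that direction and runs off to infinity.

diverges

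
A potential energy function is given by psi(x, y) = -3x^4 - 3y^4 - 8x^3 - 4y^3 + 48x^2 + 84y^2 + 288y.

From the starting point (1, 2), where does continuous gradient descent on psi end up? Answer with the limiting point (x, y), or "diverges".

(0, -2)

psi is separable, so gradient descent decouples: x follows -∂psi/∂x, y follows -∂psi/∂y.
∂psi/∂x = -12x(x - 2)(x + 4); at x=1 this is 60, so x decreases.
∂psi/∂y = -12(y - 4)(y + 2)(y + 3); at y=2 this is 480, so y decreases.
x converges to its nearest critical value 0 (a local min of the x-part); y converges to -2. The iterate converges to (0, -2).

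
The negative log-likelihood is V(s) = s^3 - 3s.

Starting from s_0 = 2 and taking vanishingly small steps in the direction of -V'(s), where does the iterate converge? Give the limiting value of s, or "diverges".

V'(s) = 3(s - 1)(s + 1), so V'(2) = 9.
Gradient descent moves in the -V' direction, i.e. s is decreasing.
The nearest critical point in that direction is s = 1, where V'' = 6 > 0 (a local minimum). The iterate converges there.

1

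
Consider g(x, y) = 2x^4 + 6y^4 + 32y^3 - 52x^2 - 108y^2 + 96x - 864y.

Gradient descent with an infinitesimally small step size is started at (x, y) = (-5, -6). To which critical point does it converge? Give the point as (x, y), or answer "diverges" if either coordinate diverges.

g is separable, so gradient descent decouples: x follows -∂g/∂x, y follows -∂g/∂y.
∂g/∂x = 8(x - 3)(x - 1)(x + 4); at x=-5 this is -384, so x increases.
∂g/∂y = 24(y - 3)(y + 3)(y + 4); at y=-6 this is -1296, so y increases.
x converges to its nearest critical value -4 (a local min of the x-part); y converges to -4. The iterate converges to (-4, -4).

(-4, -4)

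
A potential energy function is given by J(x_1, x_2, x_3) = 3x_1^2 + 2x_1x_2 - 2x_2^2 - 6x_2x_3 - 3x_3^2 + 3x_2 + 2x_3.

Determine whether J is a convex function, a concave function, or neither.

J is quadratic, so its Hessian is the constant matrix H = [[6, 2, 0], [2, -4, -6], [0, -6, -6]].
Leading principal minors: 6, -28, -48.
Neither pattern holds ⇒ H is indefinite ⇒ neither convex nor concave.

neither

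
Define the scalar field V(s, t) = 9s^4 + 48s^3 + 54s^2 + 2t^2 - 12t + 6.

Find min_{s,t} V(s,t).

-93

V(s,t) separates as P(s) + Q(t) + 6, so its minimum is min P + min Q + 6.
P'(s) = 36s(s + 1)(s + 3) vanishes at s ∈ {-3, -1, 0}; Q'(t) = 4(t - 3) vanishes at t ∈ {3}.
Local minima of P (where P''>0): P(-3)=-81, P(0)=0. Local minima of Q: Q(3)=-18.
So the global minimum of V is P(-3) + Q(3) + 6 = -81 − 18 + 6 = -93, attained at (-3, 3).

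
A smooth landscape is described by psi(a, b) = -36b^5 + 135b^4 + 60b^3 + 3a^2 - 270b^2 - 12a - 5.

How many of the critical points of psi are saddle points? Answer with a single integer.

psi separates as a function of a plus a function of b, so ∇psi=0 decouples.
∂psi/∂a = 6(a - 2) = 0 at a ∈ {2}; ∂psi/∂b = -180b(b - 3)(b - 1)(b + 1) = 0 at b ∈ {-1, 0, 1, 3}.
The Hessian is diagonal: diag(psi_aa, psi_bb). Second derivatives: psi_aa(2)=6; psi_bb(-1)=1440, psi_bb(0)=-540, psi_bb(1)=720, psi_bb(3)=-4320.
Saddle points occur where the two diagonal entries have opposite signs: (2, 0), (2, 3). Count: 2.

2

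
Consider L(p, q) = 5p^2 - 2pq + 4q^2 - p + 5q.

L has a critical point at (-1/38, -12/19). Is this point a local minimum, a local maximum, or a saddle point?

local minimum

The Hessian of L is constant: H = [[10, -2], [-2, 8]].
det(H) = 10·8 − (-2)² = 76.
det(H) > 0 and tr(H) = 18 > 0, so H is positive definite and the point is a local minimum.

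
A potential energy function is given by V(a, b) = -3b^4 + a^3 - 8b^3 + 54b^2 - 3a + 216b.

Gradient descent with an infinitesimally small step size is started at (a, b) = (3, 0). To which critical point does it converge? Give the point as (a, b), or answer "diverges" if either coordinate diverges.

(1, -2)

V is separable, so gradient descent decouples: a follows -∂V/∂a, b follows -∂V/∂b.
∂V/∂a = 3(a - 1)(a + 1); at a=3 this is 24, so a decreases.
∂V/∂b = -12(b - 3)(b + 2)(b + 3); at b=0 this is 216, so b decreases.
a converges to its nearest critical value 1 (a local min of the a-part); b converges to -2. The iterate converges to (1, -2).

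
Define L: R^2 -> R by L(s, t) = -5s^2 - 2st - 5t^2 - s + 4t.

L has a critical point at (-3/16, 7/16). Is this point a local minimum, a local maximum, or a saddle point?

local maximum

The Hessian of L is constant: H = [[-10, -2], [-2, -10]].
det(H) = (-10)·(-10) − (-2)² = 96.
det(H) > 0 and tr(H) = -20 < 0, so H is negative definite and the point is a local maximum.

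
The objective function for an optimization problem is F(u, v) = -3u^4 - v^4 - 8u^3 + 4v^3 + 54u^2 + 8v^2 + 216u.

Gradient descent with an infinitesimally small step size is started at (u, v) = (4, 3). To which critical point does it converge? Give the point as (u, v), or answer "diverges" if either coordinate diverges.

diverges

F is separable, so gradient descent decouples: u follows -∂F/∂u, v follows -∂F/∂v.
∂F/∂u = -12(u - 3)(u + 2)(u + 3); at u=4 this is -504, so u increases.
∂F/∂v = -4v(v - 4)(v + 1); at v=3 this is 48, so v decreases.
The u-coordinate has no critical point in that direction and runs off to infinity.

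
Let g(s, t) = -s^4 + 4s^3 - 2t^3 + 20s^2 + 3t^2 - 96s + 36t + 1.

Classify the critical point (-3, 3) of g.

local maximum

The mixed partial ∂²g/∂s∂t is 0, so the Hessian at any point is diag(g_ss, g_tt) = diag(4(-3s^2 + 6s + 10), 6(-2t + 1)).
At (-3, 3): H = diag(-140, -30).
Both eigenvalues are negative, so H is negative definite: a local maximum.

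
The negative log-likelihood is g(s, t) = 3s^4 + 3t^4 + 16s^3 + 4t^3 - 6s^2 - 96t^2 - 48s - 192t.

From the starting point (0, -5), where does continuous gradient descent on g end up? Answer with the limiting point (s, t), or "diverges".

g is separable, so gradient descent decouples: s follows -∂g/∂s, t follows -∂g/∂t.
∂g/∂s = 12(s - 1)(s + 1)(s + 4); at s=0 this is -48, so s increases.
∂g/∂t = 12(t - 4)(t + 1)(t + 4); at t=-5 this is -432, so t increases.
s converges to its nearest critical value 1 (a local min of the s-part); t converges to -4. The iterate converges to (1, -4).

(1, -4)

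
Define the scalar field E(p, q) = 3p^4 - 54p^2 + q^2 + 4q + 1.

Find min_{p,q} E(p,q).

E(p,q) separates as A(p) + B(q) + 1, so its minimum is min A + min B + 1.
A'(p) = 12p(p - 3)(p + 3) vanishes at p ∈ {-3, 0, 3}; B'(q) = 2q + 4 vanishes at q ∈ {-2}.
Local minima of A (where A''>0): A(-3)=-243, A(3)=-243. Local minima of B: B(-2)=-4.
So the global minimum of E is A(-3) + B(-2) + 1 = -243 − 4 + 1 = -246, attained at (-3, -2).

-246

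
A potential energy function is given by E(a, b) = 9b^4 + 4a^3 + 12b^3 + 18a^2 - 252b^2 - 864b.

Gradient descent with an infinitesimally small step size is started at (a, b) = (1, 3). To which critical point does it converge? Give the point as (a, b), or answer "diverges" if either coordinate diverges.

E is separable, so gradient descent decouples: a follows -∂E/∂a, b follows -∂E/∂b.
∂E/∂a = 12a(a + 3); at a=1 this is 48, so a decreases.
∂E/∂b = 36(b - 4)(b + 2)(b + 3); at b=3 this is -1080, so b increases.
a converges to its nearest critical value 0 (a local min of the a-part); b converges to 4. The iterate converges to (0, 4).

(0, 4)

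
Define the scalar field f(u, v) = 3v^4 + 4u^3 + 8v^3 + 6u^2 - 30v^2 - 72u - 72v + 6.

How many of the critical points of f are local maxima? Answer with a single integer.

1

f separates as a function of u plus a function of v, so ∇f=0 decouples.
∂f/∂u = 12(u - 2)(u + 3) = 0 at u ∈ {-3, 2}; ∂f/∂v = 12(v - 2)(v + 1)(v + 3) = 0 at v ∈ {-3, -1, 2}.
The Hessian is diagonal: diag(f_uu, f_vv). Second derivatives: f_uu(-3)=-60, f_uu(2)=60; f_vv(-3)=120, f_vv(-1)=-72, f_vv(2)=180.
Local maxima occur where both diagonal entries negative: (-3, -1). Count: 1.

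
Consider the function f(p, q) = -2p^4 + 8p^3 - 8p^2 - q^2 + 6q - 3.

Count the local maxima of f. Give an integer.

2

f separates as a function of p plus a function of q, so ∇f=0 decouples.
∂f/∂p = -8p(p - 2)(p - 1) = 0 at p ∈ {0, 1, 2}; ∂f/∂q = -2(q - 3) = 0 at q ∈ {3}.
The Hessian is diagonal: diag(f_pp, f_qq). Second derivatives: f_pp(0)=-16, f_pp(1)=8, f_pp(2)=-16; f_qq(3)=-2.
Local maxima occur where both diagonal entries negative: (0, 3), (2, 3). Count: 2.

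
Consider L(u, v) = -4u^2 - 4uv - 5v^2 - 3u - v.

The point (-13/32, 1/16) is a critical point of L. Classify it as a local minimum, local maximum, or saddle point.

The Hessian of L is constant: H = [[-8, -4], [-4, -10]].
det(H) = (-8)·(-10) − (-4)² = 64.
det(H) > 0 and tr(H) = -18 < 0, so H is negative definite and the point is a local maximum.

local maximum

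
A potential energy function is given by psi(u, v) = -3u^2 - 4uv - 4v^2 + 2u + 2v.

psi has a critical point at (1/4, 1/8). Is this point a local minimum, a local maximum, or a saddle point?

local maximum

The Hessian of psi is constant: H = [[-6, -4], [-4, -8]].
det(H) = (-6)·(-8) − (-4)² = 32.
det(H) > 0 and tr(H) = -14 < 0, so H is negative definite and the point is a local maximum.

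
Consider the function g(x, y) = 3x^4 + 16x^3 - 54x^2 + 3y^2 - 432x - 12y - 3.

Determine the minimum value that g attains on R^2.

-1122

g(x,y) separates as P(x) + Q(y) − 3, so its minimum is min P + min Q − 3.
P'(x) = 12(x - 3)(x + 3)(x + 4) vanishes at x ∈ {-4, -3, 3}; Q'(y) = 6y - 12 vanishes at y ∈ {2}.
Local minima of P (where P''>0): P(-4)=608, P(3)=-1107. Local minima of Q: Q(2)=-12.
So the global minimum of g is P(3) + Q(2) − 3 = -1107 − 12 − 3 = -1122, attained at (3, 2).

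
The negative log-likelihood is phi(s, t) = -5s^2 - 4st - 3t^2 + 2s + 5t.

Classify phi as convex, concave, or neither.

phi is quadratic, so its Hessian is the constant matrix H = [[-10, -4], [-4, -6]].
det(H) = 44, tr(H) = -16.
det(H) > 0 and tr(H) < 0, so H is negative definite everywhere: concave.

concave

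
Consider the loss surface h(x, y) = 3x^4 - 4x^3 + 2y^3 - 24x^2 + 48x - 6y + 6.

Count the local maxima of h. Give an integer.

1

h separates as a function of x plus a function of y, so ∇h=0 decouples.
∂h/∂x = 12(x - 2)(x - 1)(x + 2) = 0 at x ∈ {-2, 1, 2}; ∂h/∂y = 6(y - 1)(y + 1) = 0 at y ∈ {-1, 1}.
The Hessian is diagonal: diag(h_xx, h_yy). Second derivatives: h_xx(-2)=144, h_xx(1)=-36, h_xx(2)=48; h_yy(-1)=-12, h_yy(1)=12.
Local maxima occur where both diagonal entries negative: (1, -1). Count: 1.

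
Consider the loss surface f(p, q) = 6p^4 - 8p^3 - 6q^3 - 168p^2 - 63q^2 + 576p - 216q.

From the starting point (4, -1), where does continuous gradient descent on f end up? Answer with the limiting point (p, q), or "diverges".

f is separable, so gradient descent decouples: p follows -∂f/∂p, q follows -∂f/∂q.
∂f/∂p = 24(p - 3)(p - 2)(p + 4); at p=4 this is 384, so p decreases.
∂f/∂q = -18(q + 3)(q + 4); at q=-1 this is -108, so q increases.
The q-coordinate has no critical point in that direction and runs off to infinity.

diverges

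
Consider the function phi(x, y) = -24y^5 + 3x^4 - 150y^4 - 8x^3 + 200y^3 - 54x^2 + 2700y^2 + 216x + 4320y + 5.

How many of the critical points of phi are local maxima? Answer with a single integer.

2

phi separates as a function of x plus a function of y, so ∇phi=0 decouples.
∂phi/∂x = 12(x - 3)(x - 2)(x + 3) = 0 at x ∈ {-3, 2, 3}; ∂phi/∂y = -120(y - 3)(y + 1)(y + 3)(y + 4) = 0 at y ∈ {-4, -3, -1, 3}.
The Hessian is diagonal: diag(phi_xx, phi_yy). Second derivatives: phi_xx(-3)=360, phi_xx(2)=-60, phi_xx(3)=72; phi_yy(-4)=2520, phi_yy(-3)=-1440, phi_yy(-1)=2880, phi_yy(3)=-20160.
Local maxima occur where both diagonal entries negative: (2, -3), (2, 3). Count: 2.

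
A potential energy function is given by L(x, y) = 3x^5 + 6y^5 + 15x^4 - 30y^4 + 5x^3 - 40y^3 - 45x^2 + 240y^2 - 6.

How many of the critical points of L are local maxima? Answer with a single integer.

L separates as a function of x plus a function of y, so ∇L=0 decouples.
∂L/∂x = 15x(x - 1)(x + 2)(x + 3) = 0 at x ∈ {-3, -2, 0, 1}; ∂L/∂y = 30y(y - 4)(y - 2)(y + 2) = 0 at y ∈ {-2, 0, 2, 4}.
The Hessian is diagonal: diag(L_xx, L_yy). Second derivatives: L_xx(-3)=-180, L_xx(-2)=90, L_xx(0)=-90, L_xx(1)=180; L_yy(-2)=-1440, L_yy(0)=480, L_yy(2)=-480, L_yy(4)=1440.
Local maxima occur where both diagonal entries negative: (-3, -2), (-3, 2), (0, -2), (0, 2). Count: 4.

4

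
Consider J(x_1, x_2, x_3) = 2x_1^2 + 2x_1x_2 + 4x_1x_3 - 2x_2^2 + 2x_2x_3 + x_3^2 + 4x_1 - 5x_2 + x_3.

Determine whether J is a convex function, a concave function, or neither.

neither

J is quadratic, so its Hessian is the constant matrix H = [[4, 2, 4], [2, -4, 2], [4, 2, 2]].
Leading principal minors: 4, -20, 40.
Neither pattern holds ⇒ H is indefinite ⇒ neither convex nor concave.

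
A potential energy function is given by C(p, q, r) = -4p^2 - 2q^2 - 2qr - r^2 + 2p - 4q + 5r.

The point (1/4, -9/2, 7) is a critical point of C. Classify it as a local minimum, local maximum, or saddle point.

local maximum

The Hessian is constant: H = [[-8, 0, 0], [0, -4, -2], [0, -2, -2]].
Leading principal minors: Δ₁ = -8, Δ₂ = 32, Δ₃ = -32.
The minors alternate sign starting negative (−, +, −), so H is negative definite: a local maximum.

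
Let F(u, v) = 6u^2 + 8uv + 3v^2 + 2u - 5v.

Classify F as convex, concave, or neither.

F is quadratic, so its Hessian is the constant matrix H = [[12, 8], [8, 6]].
det(H) = 8, tr(H) = 18.
det(H) > 0 and tr(H) > 0, so H is positive definite everywhere: convex.

convex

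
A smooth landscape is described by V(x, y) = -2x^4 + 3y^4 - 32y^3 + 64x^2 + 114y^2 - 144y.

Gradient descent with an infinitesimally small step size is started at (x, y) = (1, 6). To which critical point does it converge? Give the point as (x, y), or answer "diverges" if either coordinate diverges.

(0, 4)

V is separable, so gradient descent decouples: x follows -∂V/∂x, y follows -∂V/∂y.
∂V/∂x = -8x(x - 4)(x + 4); at x=1 this is 120, so x decreases.
∂V/∂y = 12(y - 4)(y - 3)(y - 1); at y=6 this is 360, so y decreases.
x converges to its nearest critical value 0 (a local min of the x-part); y converges to 4. The iterate converges to (0, 4).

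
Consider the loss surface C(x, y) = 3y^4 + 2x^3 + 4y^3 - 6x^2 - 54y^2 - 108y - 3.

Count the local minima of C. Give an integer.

C separates as a function of x plus a function of y, so ∇C=0 decouples.
∂C/∂x = 6x(x - 2) = 0 at x ∈ {0, 2}; ∂C/∂y = 12(y - 3)(y + 1)(y + 3) = 0 at y ∈ {-3, -1, 3}.
The Hessian is diagonal: diag(C_xx, C_yy). Second derivatives: C_xx(0)=-12, C_xx(2)=12; C_yy(-3)=144, C_yy(-1)=-96, C_yy(3)=288.
Local minima occur where both diagonal entries positive: (2, -3), (2, 3). Count: 2.

2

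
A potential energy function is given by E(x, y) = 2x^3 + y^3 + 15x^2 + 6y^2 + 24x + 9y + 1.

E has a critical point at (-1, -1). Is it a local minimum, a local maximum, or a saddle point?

local minimum

The mixed partial ∂²E/∂x∂y is 0, so the Hessian at any point is diag(E_xx, E_yy) = diag(6(2x + 5), 6(y + 2)).
At (-1, -1): H = diag(18, 6).
Both eigenvalues are positive, so H is positive definite: a local minimum.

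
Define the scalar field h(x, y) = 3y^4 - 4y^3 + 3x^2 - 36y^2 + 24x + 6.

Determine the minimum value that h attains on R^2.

h(x,y) separates as P(x) + Q(y) + 6, so its minimum is min P + min Q + 6.
P'(x) = 6x + 24 vanishes at x ∈ {-4}; Q'(y) = 12y(y - 3)(y + 2) vanishes at y ∈ {-2, 0, 3}.
Local minima of P (where P''>0): P(-4)=-48. Local minima of Q: Q(-2)=-64, Q(3)=-189.
So the global minimum of h is P(-4) + Q(3) + 6 = -48 − 189 + 6 = -231, attained at (-4, 3).

-231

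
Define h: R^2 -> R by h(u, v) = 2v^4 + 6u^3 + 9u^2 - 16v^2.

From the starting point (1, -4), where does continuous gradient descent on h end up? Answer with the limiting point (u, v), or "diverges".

h is separable, so gradient descent decouples: u follows -∂h/∂u, v follows -∂h/∂v.
∂h/∂u = 18u(u + 1); at u=1 this is 36, so u decreases.
∂h/∂v = 8v(v - 2)(v + 2); at v=-4 this is -384, so v increases.
u converges to its nearest critical value 0 (a local min of the u-part); v converges to -2. The iterate converges to (0, -2).

(0, -2)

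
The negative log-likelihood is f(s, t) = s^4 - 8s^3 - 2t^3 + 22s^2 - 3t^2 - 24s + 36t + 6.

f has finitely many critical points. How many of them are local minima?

f separates as a function of s plus a function of t, so ∇f=0 decouples.
∂f/∂s = 4(s - 3)(s - 2)(s - 1) = 0 at s ∈ {1, 2, 3}; ∂f/∂t = -6(t - 2)(t + 3) = 0 at t ∈ {-3, 2}.
The Hessian is diagonal: diag(f_ss, f_tt). Second derivatives: f_ss(1)=8, f_ss(2)=-4, f_ss(3)=8; f_tt(-3)=30, f_tt(2)=-30.
Local minima occur where both diagonal entries positive: (1, -3), (3, -3). Count: 2.

2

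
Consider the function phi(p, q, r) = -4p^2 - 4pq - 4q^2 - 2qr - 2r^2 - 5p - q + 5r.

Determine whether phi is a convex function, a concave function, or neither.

concave

phi is quadratic, so its Hessian is the constant matrix H = [[-8, -4, 0], [-4, -8, -2], [0, -2, -4]].
Leading principal minors: -8, 48, -160.
Signs alternate −, +, − ⇒ H ≺ 0 ⇒ concave.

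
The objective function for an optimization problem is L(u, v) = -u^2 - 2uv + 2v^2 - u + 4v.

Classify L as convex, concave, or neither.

neither

L is quadratic, so its Hessian is the constant matrix H = [[-2, -2], [-2, 4]].
det(H) = -12, tr(H) = 2.
det(H) < 0, so H is indefinite: neither convex nor concave.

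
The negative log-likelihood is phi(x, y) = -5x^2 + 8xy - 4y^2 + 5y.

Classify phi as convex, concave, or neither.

concave

phi is quadratic, so its Hessian is the constant matrix H = [[-10, 8], [8, -8]].
det(H) = 16, tr(H) = -18.
det(H) > 0 and tr(H) < 0, so H is negative definite everywhere: concave.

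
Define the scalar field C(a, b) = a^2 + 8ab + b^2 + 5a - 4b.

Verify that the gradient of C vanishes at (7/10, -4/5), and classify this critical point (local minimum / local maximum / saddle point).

∇C = (2a + 8b + 5, 8a + 2b - 4); substituting (7/10, -4/5) gives ∇C = (0, 0), so (7/10, -4/5) is indeed a critical point.
The Hessian of C is constant: H = [[2, 8], [8, 2]].
det(H) = 2·2 − 8² = -60.
Since det(H) < 0, H is indefinite and the critical point is a saddle point.

saddle point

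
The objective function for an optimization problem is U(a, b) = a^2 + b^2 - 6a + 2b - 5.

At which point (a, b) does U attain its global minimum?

U(a,b) separates as P(a) + Q(b) − 5, so its minimum is min P + min Q − 5.
P'(a) = 2a - 6 vanishes at a ∈ {3}; Q'(b) = 2b + 2 vanishes at b ∈ {-1}.
Local minima of P (where P''>0): P(3)=-9. Local minima of Q: Q(-1)=-1.
So the global minimum of U is P(3) + Q(-1) − 5 = -9 − 1 − 5 = -15, attained at (3, -1).

(3, -1)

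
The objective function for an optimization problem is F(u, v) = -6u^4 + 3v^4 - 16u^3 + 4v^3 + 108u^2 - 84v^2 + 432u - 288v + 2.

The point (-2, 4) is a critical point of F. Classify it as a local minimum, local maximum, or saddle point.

local minimum

The mixed partial ∂²F/∂u∂v is 0, so the Hessian at any point is diag(F_uu, F_vv) = diag(24(-3u^2 - 4u + 9), 12(3v^2 + 2v - 14)).
At (-2, 4): H = diag(120, 504).
Both eigenvalues are positive, so H is positive definite: a local minimum.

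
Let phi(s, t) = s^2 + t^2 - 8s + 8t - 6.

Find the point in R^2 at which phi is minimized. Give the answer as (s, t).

(4, -4)

phi(s,t) separates as P(s) + Q(t) − 6, so its minimum is min P + min Q − 6.
P'(s) = 2s - 8 vanishes at s ∈ {4}; Q'(t) = 2(t + 4) vanishes at t ∈ {-4}.
Local minima of P (where P''>0): P(4)=-16. Local minima of Q: Q(-4)=-16.
So the global minimum of phi is P(4) + Q(-4) − 6 = -16 − 16 − 6 = -38, attained at (4, -4).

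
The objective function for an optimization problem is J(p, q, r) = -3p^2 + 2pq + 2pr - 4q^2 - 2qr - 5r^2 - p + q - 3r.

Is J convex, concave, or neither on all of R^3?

J is quadratic, so its Hessian is the constant matrix H = [[-6, 2, 2], [2, -8, -2], [2, -2, -10]].
Leading principal minors: -6, 44, -400.
Signs alternate −, +, − ⇒ H ≺ 0 ⇒ concave.

concave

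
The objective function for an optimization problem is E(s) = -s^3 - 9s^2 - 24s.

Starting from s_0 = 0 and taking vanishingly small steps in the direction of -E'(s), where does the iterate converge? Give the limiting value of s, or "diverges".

E'(s) = -3(s + 2)(s + 4), so E'(0) = -24.
Gradient descent moves in the -E' direction, i.e. s is increasing.
There is no critical point above s=0, and E' keeps the same sign, so the iterate runs off to +∞.

diverges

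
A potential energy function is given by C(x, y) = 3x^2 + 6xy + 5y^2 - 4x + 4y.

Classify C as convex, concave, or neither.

C is quadratic, so its Hessian is the constant matrix H = [[6, 6], [6, 10]].
det(H) = 24, tr(H) = 16.
det(H) > 0 and tr(H) > 0, so H is positive definite everywhere: convex.

convex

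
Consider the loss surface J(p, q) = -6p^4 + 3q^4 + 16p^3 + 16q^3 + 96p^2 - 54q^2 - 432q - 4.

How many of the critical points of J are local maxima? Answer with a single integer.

2

J separates as a function of p plus a function of q, so ∇J=0 decouples.
∂J/∂p = -24p(p - 4)(p + 2) = 0 at p ∈ {-2, 0, 4}; ∂J/∂q = 12(q - 3)(q + 3)(q + 4) = 0 at q ∈ {-4, -3, 3}.
The Hessian is diagonal: diag(J_pp, J_qq). Second derivatives: J_pp(-2)=-288, J_pp(0)=192, J_pp(4)=-576; J_qq(-4)=84, J_qq(-3)=-72, J_qq(3)=504.
Local maxima occur where both diagonal entries negative: (-2, -3), (4, -3). Count: 2.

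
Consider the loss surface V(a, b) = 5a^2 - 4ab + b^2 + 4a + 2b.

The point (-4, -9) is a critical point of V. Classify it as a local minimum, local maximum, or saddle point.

The Hessian of V is constant: H = [[10, -4], [-4, 2]].
det(H) = 10·2 − (-4)² = 4.
det(H) > 0 and tr(H) = 12 > 0, so H is positive definite and the point is a local minimum.

local minimum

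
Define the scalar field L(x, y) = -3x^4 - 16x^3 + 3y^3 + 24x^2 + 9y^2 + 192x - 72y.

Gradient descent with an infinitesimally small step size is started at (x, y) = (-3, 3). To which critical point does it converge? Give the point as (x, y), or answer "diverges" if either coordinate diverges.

L is separable, so gradient descent decouples: x follows -∂L/∂x, y follows -∂L/∂y.
∂L/∂x = -12(x - 2)(x + 2)(x + 4); at x=-3 this is -60, so x increases.
∂L/∂y = 9(y - 2)(y + 4); at y=3 this is 63, so y decreases.
x converges to its nearest critical value -2 (a local min of the x-part); y converges to 2. The iterate converges to (-2, 2).

(-2, 2)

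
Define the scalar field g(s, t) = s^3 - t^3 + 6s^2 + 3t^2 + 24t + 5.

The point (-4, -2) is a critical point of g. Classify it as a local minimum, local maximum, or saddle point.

The mixed partial ∂²g/∂s∂t is 0, so the Hessian at any point is diag(g_ss, g_tt) = diag(6(s + 2), 6(-t + 1)).
At (-4, -2): H = diag(-12, 18).
The eigenvalues have opposite signs, so H is indefinite: a saddle point.

saddle point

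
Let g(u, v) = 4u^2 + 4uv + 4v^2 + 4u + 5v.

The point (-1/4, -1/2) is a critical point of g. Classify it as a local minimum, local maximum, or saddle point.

The Hessian of g is constant: H = [[8, 4], [4, 8]].
det(H) = 8·8 − 4² = 48.
det(H) > 0 and tr(H) = 16 > 0, so H is positive definite and the point is a local minimum.

local minimum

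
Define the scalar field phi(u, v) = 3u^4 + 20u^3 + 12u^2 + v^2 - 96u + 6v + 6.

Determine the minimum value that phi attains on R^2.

-64

phi(u,v) separates as P(u) + Q(v) + 6, so its minimum is min P + min Q + 6.
P'(u) = 12(u - 1)(u + 2)(u + 4) vanishes at u ∈ {-4, -2, 1}; Q'(v) = 2v + 6 vanishes at v ∈ {-3}.
Local minima of P (where P''>0): P(-4)=64, P(1)=-61. Local minima of Q: Q(-3)=-9.
So the global minimum of phi is P(1) + Q(-3) + 6 = -61 − 9 + 6 = -64, attained at (1, -3).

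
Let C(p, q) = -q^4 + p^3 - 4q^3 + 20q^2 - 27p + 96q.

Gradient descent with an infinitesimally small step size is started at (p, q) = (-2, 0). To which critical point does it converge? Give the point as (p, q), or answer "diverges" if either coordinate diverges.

(3, -2)

C is separable, so gradient descent decouples: p follows -∂C/∂p, q follows -∂C/∂q.
∂C/∂p = 3(p - 3)(p + 3); at p=-2 this is -15, so p increases.
∂C/∂q = -4(q - 3)(q + 2)(q + 4); at q=0 this is 96, so q decreases.
p converges to its nearest critical value 3 (a local min of the p-part); q converges to -2. The iterate converges to (3, -2).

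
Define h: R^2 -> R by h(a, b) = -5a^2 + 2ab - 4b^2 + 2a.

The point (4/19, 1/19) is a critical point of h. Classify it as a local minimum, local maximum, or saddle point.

local maximum

The Hessian of h is constant: H = [[-10, 2], [2, -8]].
det(H) = (-10)·(-8) − 2² = 76.
det(H) > 0 and tr(H) = -18 < 0, so H is negative definite and the point is a local maximum.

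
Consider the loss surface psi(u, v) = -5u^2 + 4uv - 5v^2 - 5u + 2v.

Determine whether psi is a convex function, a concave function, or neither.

concave

psi is quadratic, so its Hessian is the constant matrix H = [[-10, 4], [4, -10]].
det(H) = 84, tr(H) = -20.
det(H) > 0 and tr(H) < 0, so H is negative definite everywhere: concave.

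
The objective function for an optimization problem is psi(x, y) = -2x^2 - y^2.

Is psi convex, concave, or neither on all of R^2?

psi is quadratic, so its Hessian is the constant matrix H = [[-4, 0], [0, -2]].
det(H) = 8, tr(H) = -6.
det(H) > 0 and tr(H) < 0, so H is negative definite everywhere: concave.

concave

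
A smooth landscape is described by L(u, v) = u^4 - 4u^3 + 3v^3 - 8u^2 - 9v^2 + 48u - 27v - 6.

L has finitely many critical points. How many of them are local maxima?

1

L separates as a function of u plus a function of v, so ∇L=0 decouples.
∂L/∂u = 4(u - 3)(u - 2)(u + 2) = 0 at u ∈ {-2, 2, 3}; ∂L/∂v = 9(v - 3)(v + 1) = 0 at v ∈ {-1, 3}.
The Hessian is diagonal: diag(L_uu, L_vv). Second derivatives: L_uu(-2)=80, L_uu(2)=-16, L_uu(3)=20; L_vv(-1)=-36, L_vv(3)=36.
Local maxima occur where both diagonal entries negative: (2, -1). Count: 1.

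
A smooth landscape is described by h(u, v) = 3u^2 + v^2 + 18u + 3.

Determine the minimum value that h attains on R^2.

h(u,v) separates as P(u) + Q(v) + 3, so its minimum is min P + min Q + 3.
P'(u) = 6u + 18 vanishes at u ∈ {-3}; Q'(v) = 2v vanishes at v ∈ {0}.
Local minima of P (where P''>0): P(-3)=-27. Local minima of Q: Q(0)=0.
So the global minimum of h is P(-3) + Q(0) + 3 = -27 + 0 + 3 = -24, attained at (-3, 0).

-24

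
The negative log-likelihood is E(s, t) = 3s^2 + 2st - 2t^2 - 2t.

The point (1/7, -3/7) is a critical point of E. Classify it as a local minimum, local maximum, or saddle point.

saddle point

The Hessian of E is constant: H = [[6, 2], [2, -4]].
det(H) = 6·(-4) − 2² = -28.
Since det(H) < 0, H is indefinite and the critical point is a saddle point.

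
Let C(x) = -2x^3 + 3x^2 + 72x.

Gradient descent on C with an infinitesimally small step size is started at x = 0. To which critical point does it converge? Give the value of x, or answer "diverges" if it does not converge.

C'(x) = -6(x - 4)(x + 3), so C'(0) = 72.
Gradient descent moves in the -C' direction, i.e. x is decreasing.
The nearest critical point in that direction is x = -3, where C'' = 42 > 0 (a local minimum). The iterate converges there.

-3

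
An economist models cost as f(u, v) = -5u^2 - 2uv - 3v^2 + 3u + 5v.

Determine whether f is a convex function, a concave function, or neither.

f is quadratic, so its Hessian is the constant matrix H = [[-10, -2], [-2, -6]].
det(H) = 56, tr(H) = -16.
det(H) > 0 and tr(H) < 0, so H is negative definite everywhere: concave.

concave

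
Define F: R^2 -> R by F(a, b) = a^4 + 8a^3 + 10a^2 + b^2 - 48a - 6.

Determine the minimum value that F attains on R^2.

-35

F(a,b) separates as P(a) + Q(b) − 6, so its minimum is min P + min Q − 6.
P'(a) = 4(a - 1)(a + 3)(a + 4) vanishes at a ∈ {-4, -3, 1}; Q'(b) = 2b vanishes at b ∈ {0}.
Local minima of P (where P''>0): P(-4)=96, P(1)=-29. Local minima of Q: Q(0)=0.
So the global minimum of F is P(1) + Q(0) − 6 = -29 + 0 − 6 = -35, attained at (1, 0).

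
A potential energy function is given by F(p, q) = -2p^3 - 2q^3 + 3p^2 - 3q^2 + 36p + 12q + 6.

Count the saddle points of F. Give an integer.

F separates as a function of p plus a function of q, so ∇F=0 decouples.
∂F/∂p = -6(p - 3)(p + 2) = 0 at p ∈ {-2, 3}; ∂F/∂q = -6(q - 1)(q + 2) = 0 at q ∈ {-2, 1}.
The Hessian is diagonal: diag(F_pp, F_qq). Second derivatives: F_pp(-2)=30, F_pp(3)=-30; F_qq(-2)=18, F_qq(1)=-18.
Saddle points occur where the two diagonal entries have opposite signs: (-2, 1), (3, -2). Count: 2.

2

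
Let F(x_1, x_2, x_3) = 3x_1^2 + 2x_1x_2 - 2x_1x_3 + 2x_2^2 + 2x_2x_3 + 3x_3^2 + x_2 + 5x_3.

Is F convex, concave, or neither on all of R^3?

convex

F is quadratic, so its Hessian is the constant matrix H = [[6, 2, -2], [2, 4, 2], [-2, 2, 6]].
Leading principal minors: 6, 20, 64.
All positive ⇒ H ≻ 0 ⇒ convex.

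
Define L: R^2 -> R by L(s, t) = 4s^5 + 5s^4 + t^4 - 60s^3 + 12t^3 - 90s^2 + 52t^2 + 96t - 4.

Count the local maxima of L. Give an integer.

2

L separates as a function of s plus a function of t, so ∇L=0 decouples.
∂L/∂s = 20s(s - 3)(s + 1)(s + 3) = 0 at s ∈ {-3, -1, 0, 3}; ∂L/∂t = 4(t + 2)(t + 3)(t + 4) = 0 at t ∈ {-4, -3, -2}.
The Hessian is diagonal: diag(L_ss, L_tt). Second derivatives: L_ss(-3)=-720, L_ss(-1)=160, L_ss(0)=-180, L_ss(3)=1440; L_tt(-4)=8, L_tt(-3)=-4, L_tt(-2)=8.
Local maxima occur where both diagonal entries negative: (-3, -3), (0, -3). Count: 2.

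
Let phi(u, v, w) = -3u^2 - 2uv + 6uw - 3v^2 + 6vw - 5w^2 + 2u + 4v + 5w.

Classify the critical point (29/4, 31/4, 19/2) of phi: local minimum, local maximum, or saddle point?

The Hessian is constant: H = [[-6, -2, 6], [-2, -6, 6], [6, 6, -10]].
Leading principal minors: Δ₁ = -6, Δ₂ = 32, Δ₃ = -32.
The minors alternate sign starting negative (−, +, −), so H is negative definite: a local maximum.

local maximum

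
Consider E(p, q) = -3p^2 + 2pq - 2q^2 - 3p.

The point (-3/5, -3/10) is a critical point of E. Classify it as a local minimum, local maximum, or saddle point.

local maximum

The Hessian of E is constant: H = [[-6, 2], [2, -4]].
det(H) = (-6)·(-4) − 2² = 20.
det(H) > 0 and tr(H) = -10 < 0, so H is negative definite and the point is a local maximum.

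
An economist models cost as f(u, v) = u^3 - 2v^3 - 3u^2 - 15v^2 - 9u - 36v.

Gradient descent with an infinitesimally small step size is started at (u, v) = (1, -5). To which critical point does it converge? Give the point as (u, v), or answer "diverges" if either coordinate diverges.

f is separable, so gradient descent decouples: u follows -∂f/∂u, v follows -∂f/∂v.
∂f/∂u = 3(u - 3)(u + 1); at u=1 this is -12, so u increases.
∂f/∂v = -6(v + 2)(v + 3); at v=-5 this is -36, so v increases.
u converges to its nearest critical value 3 (a local min of the u-part); v converges to -3. The iterate converges to (3, -3).

(3, -3)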